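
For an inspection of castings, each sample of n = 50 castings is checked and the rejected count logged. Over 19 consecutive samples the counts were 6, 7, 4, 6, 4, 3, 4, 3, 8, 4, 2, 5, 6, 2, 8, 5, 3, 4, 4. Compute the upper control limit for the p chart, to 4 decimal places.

0.2156

p̄ = Σdᵢ / (k·n) = 88 / (19 × 50) = 0.09263
UCL = p̄ + 3·√(p̄(1−p̄)/n) = 0.09263 + 3 × √(0.09263×0.90737/50) = 0.09263 + 3 × 0.04100 = 0.21563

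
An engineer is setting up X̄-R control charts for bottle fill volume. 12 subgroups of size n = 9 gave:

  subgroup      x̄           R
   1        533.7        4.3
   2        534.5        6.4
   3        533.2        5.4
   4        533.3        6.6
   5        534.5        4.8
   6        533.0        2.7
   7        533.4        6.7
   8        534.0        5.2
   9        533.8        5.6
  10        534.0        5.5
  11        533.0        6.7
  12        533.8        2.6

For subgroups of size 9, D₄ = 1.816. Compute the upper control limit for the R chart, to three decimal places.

R̄ = (4.3 + 6.4 + 5.4 + 6.6 + 4.8 + 2.7 + 6.7 + 5.2 + 5.6 + 5.5 + 6.7 + 2.6) / 12 = 62.5000 / 12 = 5.2083
UCL_R = D₄·R̄ = 1.816 × 5.2083 = 9.4583

9.458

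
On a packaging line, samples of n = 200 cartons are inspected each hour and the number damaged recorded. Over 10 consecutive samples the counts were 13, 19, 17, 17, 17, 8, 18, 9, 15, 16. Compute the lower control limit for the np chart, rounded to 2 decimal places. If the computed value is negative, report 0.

3.76

p̄ = Σdᵢ / (k·n) = 149 / (10 × 200) = 0.07450
LCL = np̄ − 3·√(np̄(1−p̄)) = 14.9000 − 3 × 3.7135 = 3.7596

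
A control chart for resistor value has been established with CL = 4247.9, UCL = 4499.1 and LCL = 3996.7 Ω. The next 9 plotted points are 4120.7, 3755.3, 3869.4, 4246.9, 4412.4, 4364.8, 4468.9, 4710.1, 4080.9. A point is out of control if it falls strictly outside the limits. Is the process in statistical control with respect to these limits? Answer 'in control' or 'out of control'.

Compare each point to [3996.7, 4499.1]: sample 2 = 3755.3 < LCL; sample 3 = 3869.4 < LCL; sample 8 = 4710.1 > UCL.

out of control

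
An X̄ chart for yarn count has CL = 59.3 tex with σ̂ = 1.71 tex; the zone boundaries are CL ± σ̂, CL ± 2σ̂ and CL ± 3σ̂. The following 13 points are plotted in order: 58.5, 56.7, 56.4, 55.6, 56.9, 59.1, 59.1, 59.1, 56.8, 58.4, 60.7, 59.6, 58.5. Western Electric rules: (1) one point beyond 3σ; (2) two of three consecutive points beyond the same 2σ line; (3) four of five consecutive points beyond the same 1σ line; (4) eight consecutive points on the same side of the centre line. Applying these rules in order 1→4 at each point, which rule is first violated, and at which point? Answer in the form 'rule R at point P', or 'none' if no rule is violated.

Zone of each point (C = within 1σ̂, B = 1σ̂–2σ̂, A = 2σ̂–3σ̂, * = beyond 3σ̂; sign = side of CL): 1:-C, 2:-B, 3:-B, 4:-A, 5:-B, 6:-C, 7:-C, 8:-C, 9:-B, 10:-C, 11:+C, 12:+C, 13:-C
Rule 3 (four of five consecutive points beyond the same 1σ limit) is satisfied at point 5.

rule 3 at point 5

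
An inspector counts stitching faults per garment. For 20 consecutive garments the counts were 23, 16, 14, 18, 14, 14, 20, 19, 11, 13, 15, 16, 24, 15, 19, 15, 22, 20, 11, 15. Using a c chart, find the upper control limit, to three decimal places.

28.960

c̄ = (23 + 16 + 14 + 18 + 14 + 14 + 20 + 19 + 11 + 13 + 15 + 16 + 24 + 15 + 19 + 15 + 22 + 20 + 11 + 15) / 20 = 334 / 20 = 16.7000
UCL = c̄ + 3√c̄ = 16.7000 + 3 × √16.7000 = 16.7000 + 3 × 4.0866 = 28.9597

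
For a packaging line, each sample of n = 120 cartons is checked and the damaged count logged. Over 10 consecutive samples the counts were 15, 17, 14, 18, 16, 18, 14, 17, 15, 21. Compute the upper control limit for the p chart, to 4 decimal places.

0.2318

p̄ = Σdᵢ / (k·n) = 165 / (10 × 120) = 0.13750
UCL = p̄ + 3·√(p̄(1−p̄)/n) = 0.13750 + 3 × √(0.13750×0.86250/120) = 0.13750 + 3 × 0.03144 = 0.23181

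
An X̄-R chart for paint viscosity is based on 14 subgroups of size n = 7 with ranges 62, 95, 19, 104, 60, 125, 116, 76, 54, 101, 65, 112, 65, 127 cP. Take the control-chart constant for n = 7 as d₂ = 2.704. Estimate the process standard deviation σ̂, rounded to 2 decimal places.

31.20

R̄ = (62 + 95 + 19 + 104 + 60 + 125 + 116 + 76 + 54 + 101 + 65 + 112 + 65 + 127) / 14 = 84.3571
σ̂ = R̄ / d₂ = 84.3571 / 2.704 = 31.1972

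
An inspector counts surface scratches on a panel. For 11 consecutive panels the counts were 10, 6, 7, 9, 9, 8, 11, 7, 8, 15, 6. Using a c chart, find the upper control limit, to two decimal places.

17.59

c̄ = (10 + 6 + 7 + 9 + 9 + 8 + 11 + 7 + 8 + 15 + 6) / 11 = 96 / 11 = 8.7273
UCL = c̄ + 3√c̄ = 8.7273 + 3 × √8.7273 = 8.7273 + 3 × 2.9542 = 17.5899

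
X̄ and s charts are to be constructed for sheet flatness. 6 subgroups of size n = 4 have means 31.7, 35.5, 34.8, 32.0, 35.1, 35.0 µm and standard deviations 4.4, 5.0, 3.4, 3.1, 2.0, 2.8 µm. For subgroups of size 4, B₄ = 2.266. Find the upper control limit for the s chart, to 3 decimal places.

s̄ = (4.4 + 5.0 + 3.4 + 3.1 + 2.0 + 2.8) / 6 = 3.4500
UCL_s = B₄·s̄ = 2.266 × 3.4500 = 7.8177

7.818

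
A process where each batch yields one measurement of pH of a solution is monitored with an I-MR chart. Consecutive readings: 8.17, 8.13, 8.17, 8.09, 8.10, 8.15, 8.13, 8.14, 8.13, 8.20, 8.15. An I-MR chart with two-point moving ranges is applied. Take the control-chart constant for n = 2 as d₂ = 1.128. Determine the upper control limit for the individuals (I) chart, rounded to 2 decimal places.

X̄ = (8.17 + 8.13 + 8.17 + 8.09 + 8.10 + 8.15 + 8.13 + 8.14 + 8.13 + 8.20 + 8.15) / 11 = 8.1418
Moving ranges: 0.04, 0.04, 0.08, 0.01, 0.05, 0.02, 0.01, 0.01, 0.07, 0.05; M̄R̄ = 0.3800 / 10 = 0.0380
UCL = X̄ + 3·M̄R̄/d₂ = 8.1418 + 3 × 0.0380 / 1.128 = 8.2429

8.24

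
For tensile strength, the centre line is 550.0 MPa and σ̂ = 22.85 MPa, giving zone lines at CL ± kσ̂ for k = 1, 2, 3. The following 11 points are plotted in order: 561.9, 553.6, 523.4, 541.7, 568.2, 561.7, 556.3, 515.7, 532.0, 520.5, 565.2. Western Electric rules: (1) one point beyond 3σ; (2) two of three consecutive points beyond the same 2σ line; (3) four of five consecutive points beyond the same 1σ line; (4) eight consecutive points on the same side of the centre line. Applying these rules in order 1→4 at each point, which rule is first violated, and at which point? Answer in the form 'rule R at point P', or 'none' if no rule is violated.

none

Zone of each point (C = within 1σ̂, B = 1σ̂–2σ̂, A = 2σ̂–3σ̂, * = beyond 3σ̂; sign = side of CL): 1:+C, 2:+C, 3:-B, 4:-C, 5:+C, 6:+C, 7:+C, 8:-B, 9:-C, 10:-B, 11:+C
No rule fires across all 11 points.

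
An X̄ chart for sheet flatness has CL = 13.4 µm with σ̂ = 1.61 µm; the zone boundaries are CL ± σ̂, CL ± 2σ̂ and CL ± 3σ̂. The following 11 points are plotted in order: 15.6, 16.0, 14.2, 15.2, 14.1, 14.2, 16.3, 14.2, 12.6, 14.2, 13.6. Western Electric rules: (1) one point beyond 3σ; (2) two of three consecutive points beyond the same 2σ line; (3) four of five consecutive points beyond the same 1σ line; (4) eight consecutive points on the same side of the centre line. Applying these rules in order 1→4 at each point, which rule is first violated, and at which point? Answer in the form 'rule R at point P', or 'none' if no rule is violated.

Zone of each point (C = within 1σ̂, B = 1σ̂–2σ̂, A = 2σ̂–3σ̂, * = beyond 3σ̂; sign = side of CL): 1:+B, 2:+B, 3:+C, 4:+B, 5:+C, 6:+C, 7:+B, 8:+C, 9:-C, 10:+C, 11:+C
Rule 4 (eight consecutive points on the same side of the centre line) is satisfied at point 8.

rule 4 at point 8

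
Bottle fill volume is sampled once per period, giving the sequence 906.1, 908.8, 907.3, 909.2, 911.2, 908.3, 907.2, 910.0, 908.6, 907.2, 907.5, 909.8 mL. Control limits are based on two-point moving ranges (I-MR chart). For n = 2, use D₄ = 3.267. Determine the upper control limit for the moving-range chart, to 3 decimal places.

6.029

Moving ranges: 2.7, 1.5, 1.9, 2.0, 2.9, 1.1, 2.8, 1.4, 1.4, 0.3, 2.3; M̄R̄ = 20.3000 / 11 = 1.8455
UCL_MR = D₄·M̄R̄ = 3.267 × 1.8455 = 6.0291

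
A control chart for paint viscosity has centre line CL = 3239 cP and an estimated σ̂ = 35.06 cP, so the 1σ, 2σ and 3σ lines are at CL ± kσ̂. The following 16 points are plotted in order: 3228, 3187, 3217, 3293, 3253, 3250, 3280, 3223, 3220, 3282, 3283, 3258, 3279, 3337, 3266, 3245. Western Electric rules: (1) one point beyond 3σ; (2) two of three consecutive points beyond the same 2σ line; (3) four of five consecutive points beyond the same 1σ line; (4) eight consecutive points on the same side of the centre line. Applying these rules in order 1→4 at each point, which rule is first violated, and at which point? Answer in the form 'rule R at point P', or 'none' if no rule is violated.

Zone of each point (C = within 1σ̂, B = 1σ̂–2σ̂, A = 2σ̂–3σ̂, * = beyond 3σ̂; sign = side of CL): 1:-C, 2:-B, 3:-C, 4:+B, 5:+C, 6:+C, 7:+B, 8:-C, 9:-C, 10:+B, 11:+B, 12:+C, 13:+B, 14:+A, 15:+C, 16:+C
Rule 3 (four of five consecutive points beyond the same 1σ limit) is satisfied at point 14.

rule 3 at point 14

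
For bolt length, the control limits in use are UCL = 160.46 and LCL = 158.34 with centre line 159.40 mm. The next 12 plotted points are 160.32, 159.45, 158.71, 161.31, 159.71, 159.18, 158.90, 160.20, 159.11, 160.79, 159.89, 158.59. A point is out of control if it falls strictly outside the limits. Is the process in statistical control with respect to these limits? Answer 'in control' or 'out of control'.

Compare each point to [158.34, 160.46]: sample 4 = 161.31 > UCL; sample 10 = 160.79 > UCL.

out of control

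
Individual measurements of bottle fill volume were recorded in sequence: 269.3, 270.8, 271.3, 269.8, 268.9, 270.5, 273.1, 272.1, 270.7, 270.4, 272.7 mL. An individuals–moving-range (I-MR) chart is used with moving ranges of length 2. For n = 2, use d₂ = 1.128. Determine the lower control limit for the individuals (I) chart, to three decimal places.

X̄ = (269.3 + 270.8 + 271.3 + 269.8 + 268.9 + 270.5 + 273.1 + 272.1 + 270.7 + 270.4 + 272.7) / 11 = 270.8727
Moving ranges: 1.5, 0.5, 1.5, 0.9, 1.6, 2.6, 1.0, 1.4, 0.3, 2.3; M̄R̄ = 13.6000 / 10 = 1.3600
LCL = X̄ − 3·M̄R̄/d₂ = 270.8727 − 3 × 1.3600 / 1.128 = 267.2557

267.256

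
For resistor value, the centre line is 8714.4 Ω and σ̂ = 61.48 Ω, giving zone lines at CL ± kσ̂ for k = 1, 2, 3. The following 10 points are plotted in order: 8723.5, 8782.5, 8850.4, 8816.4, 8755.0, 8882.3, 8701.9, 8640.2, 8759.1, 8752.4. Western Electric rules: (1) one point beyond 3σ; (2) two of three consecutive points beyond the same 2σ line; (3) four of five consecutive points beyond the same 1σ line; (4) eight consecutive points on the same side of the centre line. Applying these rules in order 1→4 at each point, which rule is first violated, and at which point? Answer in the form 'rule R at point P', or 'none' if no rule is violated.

rule 3 at point 6

Zone of each point (C = within 1σ̂, B = 1σ̂–2σ̂, A = 2σ̂–3σ̂, * = beyond 3σ̂; sign = side of CL): 1:+C, 2:+B, 3:+A, 4:+B, 5:+C, 6:+A, 7:-C, 8:-B, 9:+C, 10:+C
Rule 3 (four of five consecutive points beyond the same 1σ limit) is satisfied at point 6.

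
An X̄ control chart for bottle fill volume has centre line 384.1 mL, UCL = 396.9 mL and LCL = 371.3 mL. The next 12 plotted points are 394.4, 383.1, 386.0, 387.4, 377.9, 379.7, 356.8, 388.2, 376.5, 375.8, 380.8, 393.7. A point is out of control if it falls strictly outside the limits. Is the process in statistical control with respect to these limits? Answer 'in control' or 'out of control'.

out of control

Compare each point to [371.3, 396.9]: sample 7 = 356.8 < LCL.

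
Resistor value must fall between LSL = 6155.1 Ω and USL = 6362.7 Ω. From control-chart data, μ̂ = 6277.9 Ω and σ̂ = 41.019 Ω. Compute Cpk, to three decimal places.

Cpu = (USL − μ̂) / (3σ̂) = (6362.7 − 6277.9) / (3 × 41.019) = 0.6891; Cpl = (μ̂ − LSL) / (3σ̂) = (6277.9 − 6155.1) / (3 × 41.019) = 0.9979; Cpk = min(Cpu, Cpl) = 0.6891

0.689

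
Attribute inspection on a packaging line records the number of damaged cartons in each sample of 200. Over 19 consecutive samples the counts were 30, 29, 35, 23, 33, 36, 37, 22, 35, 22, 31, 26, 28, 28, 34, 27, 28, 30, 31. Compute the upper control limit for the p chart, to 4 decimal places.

0.2242

p̄ = Σdᵢ / (k·n) = 565 / (19 × 200) = 0.14868
UCL = p̄ + 3·√(p̄(1−p̄)/n) = 0.14868 + 3 × √(0.14868×0.85132/200) = 0.14868 + 3 × 0.02516 = 0.22416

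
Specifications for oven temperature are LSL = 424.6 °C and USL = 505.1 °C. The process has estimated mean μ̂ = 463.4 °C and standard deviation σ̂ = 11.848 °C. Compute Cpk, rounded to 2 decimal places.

Cpu = (USL − μ̂) / (3σ̂) = (505.1 − 463.4) / (3 × 11.848) = 1.1732; Cpl = (μ̂ − LSL) / (3σ̂) = (463.4 − 424.6) / (3 × 11.848) = 1.0916; Cpk = min(Cpu, Cpl) = 1.0916

1.09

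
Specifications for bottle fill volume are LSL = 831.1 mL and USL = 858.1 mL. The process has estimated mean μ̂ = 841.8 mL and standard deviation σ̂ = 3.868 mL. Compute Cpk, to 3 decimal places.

0.922

Cpu = (USL − μ̂) / (3σ̂) = (858.1 − 841.8) / (3 × 3.868) = 1.4047; Cpl = (μ̂ − LSL) / (3σ̂) = (841.8 − 831.1) / (3 × 3.868) = 0.9221; Cpk = min(Cpu, Cpl) = 0.9221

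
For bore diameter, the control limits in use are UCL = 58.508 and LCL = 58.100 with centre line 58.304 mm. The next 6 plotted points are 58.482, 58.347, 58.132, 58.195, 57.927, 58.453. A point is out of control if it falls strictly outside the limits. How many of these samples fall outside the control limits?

1

Compare each point to [58.100, 58.508]: sample 5 = 57.927 < LCL.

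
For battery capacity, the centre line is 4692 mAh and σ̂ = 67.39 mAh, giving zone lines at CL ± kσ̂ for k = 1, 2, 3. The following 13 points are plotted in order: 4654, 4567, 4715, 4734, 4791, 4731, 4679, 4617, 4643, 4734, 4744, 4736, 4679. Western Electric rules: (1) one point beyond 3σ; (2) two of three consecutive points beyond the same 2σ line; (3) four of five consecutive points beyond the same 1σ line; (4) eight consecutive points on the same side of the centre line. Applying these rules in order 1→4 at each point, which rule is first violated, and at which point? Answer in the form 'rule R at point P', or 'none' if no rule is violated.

none

Zone of each point (C = within 1σ̂, B = 1σ̂–2σ̂, A = 2σ̂–3σ̂, * = beyond 3σ̂; sign = side of CL): 1:-C, 2:-B, 3:+C, 4:+C, 5:+B, 6:+C, 7:-C, 8:-B, 9:-C, 10:+C, 11:+C, 12:+C, 13:-C
No rule fires across all 13 points.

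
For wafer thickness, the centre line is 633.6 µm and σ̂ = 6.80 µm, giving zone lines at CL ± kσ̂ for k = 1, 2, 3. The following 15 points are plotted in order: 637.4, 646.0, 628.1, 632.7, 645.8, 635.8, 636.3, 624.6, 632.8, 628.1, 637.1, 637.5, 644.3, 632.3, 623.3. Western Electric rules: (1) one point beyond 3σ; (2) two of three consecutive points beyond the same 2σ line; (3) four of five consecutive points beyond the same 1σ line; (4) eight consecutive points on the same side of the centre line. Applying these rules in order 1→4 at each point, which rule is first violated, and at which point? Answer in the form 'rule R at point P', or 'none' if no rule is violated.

none

Zone of each point (C = within 1σ̂, B = 1σ̂–2σ̂, A = 2σ̂–3σ̂, * = beyond 3σ̂; sign = side of CL): 1:+C, 2:+B, 3:-C, 4:-C, 5:+B, 6:+C, 7:+C, 8:-B, 9:-C, 10:-C, 11:+C, 12:+C, 13:+B, 14:-C, 15:-B
No rule fires across all 15 points.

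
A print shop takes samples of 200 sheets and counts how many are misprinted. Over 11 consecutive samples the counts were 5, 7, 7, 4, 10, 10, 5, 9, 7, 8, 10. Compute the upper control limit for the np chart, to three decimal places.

15.491

p̄ = Σdᵢ / (k·n) = 82 / (11 × 200) = 0.03727
UCL = np̄ + 3·√(np̄(1−p̄)) = 7.4545 + 3 × √(7.4545×0.96273) = 7.4545 + 3 × 2.6789 = 15.4914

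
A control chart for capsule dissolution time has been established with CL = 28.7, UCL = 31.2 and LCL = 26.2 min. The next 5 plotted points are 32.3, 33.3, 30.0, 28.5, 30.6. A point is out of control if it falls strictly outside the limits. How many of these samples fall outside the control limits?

2

Compare each point to [26.2, 31.2]: sample 1 = 32.3 > UCL; sample 2 = 33.3 > UCL.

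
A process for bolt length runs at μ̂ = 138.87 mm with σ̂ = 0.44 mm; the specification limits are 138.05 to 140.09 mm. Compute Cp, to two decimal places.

0.77

Cp = (USL − LSL) / (6σ̂) = (140.09 − 138.05) / (6 × 0.44) = 2.0400 / 2.6400 = 0.7727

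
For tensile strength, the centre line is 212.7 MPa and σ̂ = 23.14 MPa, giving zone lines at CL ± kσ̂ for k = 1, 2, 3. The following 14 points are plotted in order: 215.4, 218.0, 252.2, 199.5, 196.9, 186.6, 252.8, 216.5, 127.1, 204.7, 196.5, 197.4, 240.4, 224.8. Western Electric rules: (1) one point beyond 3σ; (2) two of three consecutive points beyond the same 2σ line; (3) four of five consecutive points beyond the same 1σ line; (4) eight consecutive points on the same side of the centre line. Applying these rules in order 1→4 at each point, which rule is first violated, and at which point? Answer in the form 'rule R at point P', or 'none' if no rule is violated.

Zone of each point (C = within 1σ̂, B = 1σ̂–2σ̂, A = 2σ̂–3σ̂, * = beyond 3σ̂; sign = side of CL): 1:+C, 2:+C, 3:+B, 4:-C, 5:-C, 6:-B, 7:+B, 8:+C, 9:-*, 10:-C, 11:-C, 12:-C, 13:+B, 14:+C
Rule 1 (one point beyond the 3σ limits) is satisfied at point 9.

rule 1 at point 9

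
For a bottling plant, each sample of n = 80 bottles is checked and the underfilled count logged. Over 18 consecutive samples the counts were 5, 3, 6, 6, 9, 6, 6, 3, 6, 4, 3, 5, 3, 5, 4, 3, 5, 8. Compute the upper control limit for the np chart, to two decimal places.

11.50

p̄ = Σdᵢ / (k·n) = 90 / (18 × 80) = 0.06250
UCL = np̄ + 3·√(np̄(1−p̄)) = 5.0000 + 3 × √(5.0000×0.93750) = 5.0000 + 3 × 2.1651 = 11.4952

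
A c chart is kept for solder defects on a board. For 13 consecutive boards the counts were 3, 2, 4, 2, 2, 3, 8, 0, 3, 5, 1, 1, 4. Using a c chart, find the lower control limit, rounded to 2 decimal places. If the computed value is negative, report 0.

c̄ = (3 + 2 + 4 + 2 + 2 + 3 + 8 + 0 + 3 + 5 + 1 + 1 + 4) / 13 = 38 / 13 = 2.9231
LCL = c̄ − 3√c̄ = 2.9231 − 3 × 1.7097 = -2.2060 → 0 (cannot be negative)

0.00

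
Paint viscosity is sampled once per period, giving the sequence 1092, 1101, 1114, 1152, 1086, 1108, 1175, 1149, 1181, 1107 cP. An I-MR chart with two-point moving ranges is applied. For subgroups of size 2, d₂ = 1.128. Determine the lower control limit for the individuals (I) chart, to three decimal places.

1023.959

X̄ = (1092 + 1101 + 1114 + 1152 + 1086 + 1108 + 1175 + 1149 + 1181 + 1107) / 10 = 1126.5000
Moving ranges: 9, 13, 38, 66, 22, 67, 26, 32, 74; M̄R̄ = 347.0000 / 9 = 38.5556
LCL = X̄ − 3·M̄R̄/d₂ = 1126.5000 − 3 × 38.5556 / 1.128 = 1023.9586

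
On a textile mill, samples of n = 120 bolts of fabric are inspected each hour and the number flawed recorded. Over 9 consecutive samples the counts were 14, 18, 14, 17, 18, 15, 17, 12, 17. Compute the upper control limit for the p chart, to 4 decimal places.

0.2240

p̄ = Σdᵢ / (k·n) = 142 / (9 × 120) = 0.13148
UCL = p̄ + 3·√(p̄(1−p̄)/n) = 0.13148 + 3 × √(0.13148×0.86852/120) = 0.13148 + 3 × 0.03085 = 0.22403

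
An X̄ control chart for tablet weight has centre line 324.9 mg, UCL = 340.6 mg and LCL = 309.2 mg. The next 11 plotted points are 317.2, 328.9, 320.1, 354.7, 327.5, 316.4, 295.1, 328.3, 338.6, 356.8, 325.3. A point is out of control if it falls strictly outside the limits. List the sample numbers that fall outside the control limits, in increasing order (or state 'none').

4, 7, 10

Compare each point to [309.2, 340.6]: sample 4 = 354.7 > UCL; sample 7 = 295.1 < LCL; sample 10 = 356.8 > UCL.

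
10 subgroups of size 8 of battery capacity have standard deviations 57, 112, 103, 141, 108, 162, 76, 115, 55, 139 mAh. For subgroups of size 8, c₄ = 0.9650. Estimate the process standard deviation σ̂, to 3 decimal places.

110.674

s̄ = (57 + 112 + 103 + 141 + 108 + 162 + 76 + 115 + 55 + 139) / 10 = 106.8000
σ̂ = s̄ / c₄ = 106.8000 / 0.9650 = 110.6736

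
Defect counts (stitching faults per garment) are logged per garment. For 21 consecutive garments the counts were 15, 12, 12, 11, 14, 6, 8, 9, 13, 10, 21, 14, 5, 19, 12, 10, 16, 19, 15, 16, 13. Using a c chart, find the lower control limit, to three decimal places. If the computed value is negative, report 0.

2.100

c̄ = (15 + 12 + 12 + 11 + 14 + 6 + 8 + 9 + 13 + 10 + 21 + 14 + 5 + 19 + 12 + 10 + 16 + 19 + 15 + 16 + 13) / 21 = 270 / 21 = 12.8571
LCL = c̄ − 3√c̄ = 12.8571 − 3 × 3.5857 = 2.1001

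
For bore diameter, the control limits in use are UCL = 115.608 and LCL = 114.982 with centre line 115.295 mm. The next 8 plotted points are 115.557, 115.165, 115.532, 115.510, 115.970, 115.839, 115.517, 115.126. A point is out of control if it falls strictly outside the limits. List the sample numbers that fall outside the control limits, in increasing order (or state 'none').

5, 6

Compare each point to [114.982, 115.608]: sample 5 = 115.970 > UCL; sample 6 = 115.839 > UCL.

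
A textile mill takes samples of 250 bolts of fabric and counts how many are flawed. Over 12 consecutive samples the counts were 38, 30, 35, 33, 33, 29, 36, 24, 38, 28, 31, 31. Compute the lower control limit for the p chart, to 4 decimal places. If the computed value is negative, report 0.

p̄ = Σdᵢ / (k·n) = 386 / (12 × 250) = 0.12867
LCL = p̄ − 3·√(p̄(1−p̄)/n) = 0.12867 − 3 × 0.02118 = 0.06514

0.0651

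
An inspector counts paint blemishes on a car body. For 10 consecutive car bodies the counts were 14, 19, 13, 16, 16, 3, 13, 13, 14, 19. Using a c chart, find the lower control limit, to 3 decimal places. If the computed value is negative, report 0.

c̄ = (14 + 19 + 13 + 16 + 16 + 3 + 13 + 13 + 14 + 19) / 10 = 140 / 10 = 14.0000
LCL = c̄ − 3√c̄ = 14.0000 − 3 × 3.7417 = 2.7750

2.775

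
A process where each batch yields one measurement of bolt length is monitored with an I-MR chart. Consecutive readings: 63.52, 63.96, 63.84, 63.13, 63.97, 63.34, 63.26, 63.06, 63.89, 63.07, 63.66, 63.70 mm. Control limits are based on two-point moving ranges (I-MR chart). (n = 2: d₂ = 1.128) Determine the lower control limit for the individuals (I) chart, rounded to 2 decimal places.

X̄ = (63.52 + 63.96 + 63.84 + 63.13 + 63.97 + 63.34 + 63.26 + 63.06 + 63.89 + 63.07 + 63.66 + 63.70) / 12 = 63.5333
Moving ranges: 0.44, 0.12, 0.71, 0.84, 0.63, 0.08, 0.20, 0.83, 0.82, 0.59, 0.04; M̄R̄ = 5.3000 / 11 = 0.4818
LCL = X̄ − 3·M̄R̄/d₂ = 63.5333 − 3 × 0.4818 / 1.128 = 62.2519

62.25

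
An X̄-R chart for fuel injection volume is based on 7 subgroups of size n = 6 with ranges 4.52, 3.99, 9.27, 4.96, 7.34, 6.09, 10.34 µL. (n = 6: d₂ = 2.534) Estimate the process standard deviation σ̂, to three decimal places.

R̄ = (4.52 + 3.99 + 9.27 + 4.96 + 7.34 + 6.09 + 10.34) / 7 = 6.6443
σ̂ = R̄ / d₂ = 6.6443 / 2.534 = 2.6221

2.622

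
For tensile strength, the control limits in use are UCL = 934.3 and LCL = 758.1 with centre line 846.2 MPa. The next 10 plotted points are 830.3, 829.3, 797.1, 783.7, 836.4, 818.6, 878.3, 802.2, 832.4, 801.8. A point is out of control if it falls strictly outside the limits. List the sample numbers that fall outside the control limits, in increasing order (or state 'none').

none

All 10 points lie within [758.1, 934.3].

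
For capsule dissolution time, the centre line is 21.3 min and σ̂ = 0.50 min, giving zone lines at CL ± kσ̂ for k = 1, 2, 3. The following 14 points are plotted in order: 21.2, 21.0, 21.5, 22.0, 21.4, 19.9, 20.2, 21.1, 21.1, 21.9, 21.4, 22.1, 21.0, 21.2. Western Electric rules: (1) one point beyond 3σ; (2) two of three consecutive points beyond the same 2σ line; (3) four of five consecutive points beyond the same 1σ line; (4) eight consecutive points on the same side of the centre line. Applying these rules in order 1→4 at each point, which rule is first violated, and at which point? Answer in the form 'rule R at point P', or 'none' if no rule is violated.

rule 2 at point 7

Zone of each point (C = within 1σ̂, B = 1σ̂–2σ̂, A = 2σ̂–3σ̂, * = beyond 3σ̂; sign = side of CL): 1:-C, 2:-C, 3:+C, 4:+B, 5:+C, 6:-A, 7:-A, 8:-C, 9:-C, 10:+B, 11:+C, 12:+B, 13:-C, 14:-C
Rule 2 (two of three consecutive points beyond the same 2σ limit) is satisfied at point 7.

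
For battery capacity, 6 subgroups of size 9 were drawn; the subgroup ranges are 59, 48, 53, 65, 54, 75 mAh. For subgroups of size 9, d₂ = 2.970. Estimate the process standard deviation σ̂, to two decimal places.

R̄ = (59 + 48 + 53 + 65 + 54 + 75) / 6 = 59.0000
σ̂ = R̄ / d₂ = 59.0000 / 2.970 = 19.8653

19.87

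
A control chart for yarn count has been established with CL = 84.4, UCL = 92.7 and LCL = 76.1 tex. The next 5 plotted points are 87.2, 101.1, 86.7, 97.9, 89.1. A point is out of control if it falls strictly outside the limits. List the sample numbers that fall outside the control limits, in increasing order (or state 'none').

2, 4

Compare each point to [76.1, 92.7]: sample 2 = 101.1 > UCL; sample 4 = 97.9 > UCL.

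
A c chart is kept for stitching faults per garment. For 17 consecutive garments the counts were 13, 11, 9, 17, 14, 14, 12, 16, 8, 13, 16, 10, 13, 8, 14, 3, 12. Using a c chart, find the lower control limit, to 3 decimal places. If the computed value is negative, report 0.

1.574

c̄ = (13 + 11 + 9 + 17 + 14 + 14 + 12 + 16 + 8 + 13 + 16 + 10 + 13 + 8 + 14 + 3 + 12) / 17 = 203 / 17 = 11.9412
LCL = c̄ − 3√c̄ = 11.9412 − 3 × 3.4556 = 1.5744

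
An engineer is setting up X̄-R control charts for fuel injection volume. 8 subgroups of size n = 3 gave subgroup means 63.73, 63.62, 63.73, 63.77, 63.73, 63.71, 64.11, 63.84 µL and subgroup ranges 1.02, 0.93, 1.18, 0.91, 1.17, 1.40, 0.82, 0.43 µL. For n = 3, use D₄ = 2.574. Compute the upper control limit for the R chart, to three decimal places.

R̄ = (1.02 + 0.93 + 1.18 + 0.91 + 1.17 + 1.40 + 0.82 + 0.43) / 8 = 7.8600 / 8 = 0.9825
UCL_R = D₄·R̄ = 2.574 × 0.9825 = 2.5290

2.529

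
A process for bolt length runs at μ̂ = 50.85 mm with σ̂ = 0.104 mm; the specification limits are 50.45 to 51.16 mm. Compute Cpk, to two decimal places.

Cpu = (USL − μ̂) / (3σ̂) = (51.16 − 50.85) / (3 × 0.104) = 0.9936; Cpl = (μ̂ − LSL) / (3σ̂) = (50.85 − 50.45) / (3 × 0.104) = 1.2821; Cpk = min(Cpu, Cpl) = 0.9936

0.99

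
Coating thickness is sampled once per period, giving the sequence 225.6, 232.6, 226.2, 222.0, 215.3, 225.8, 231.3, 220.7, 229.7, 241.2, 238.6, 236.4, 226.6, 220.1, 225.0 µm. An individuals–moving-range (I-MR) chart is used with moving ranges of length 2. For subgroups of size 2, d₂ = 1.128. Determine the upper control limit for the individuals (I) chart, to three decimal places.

X̄ = (225.6 + 232.6 + 226.2 + 222.0 + 215.3 + 225.8 + 231.3 + 220.7 + 229.7 + 241.2 + 238.6 + 236.4 + 226.6 + 220.1 + 225.0) / 15 = 227.8067
Moving ranges: 7.0, 6.4, 4.2, 6.7, 10.5, 5.5, 10.6, 9.0, 11.5, 2.6, 2.2, 9.8, 6.5, 4.9; M̄R̄ = 97.4000 / 14 = 6.9571
UCL = X̄ + 3·M̄R̄/d₂ = 227.8067 + 3 × 6.9571 / 1.128 = 246.3097

246.310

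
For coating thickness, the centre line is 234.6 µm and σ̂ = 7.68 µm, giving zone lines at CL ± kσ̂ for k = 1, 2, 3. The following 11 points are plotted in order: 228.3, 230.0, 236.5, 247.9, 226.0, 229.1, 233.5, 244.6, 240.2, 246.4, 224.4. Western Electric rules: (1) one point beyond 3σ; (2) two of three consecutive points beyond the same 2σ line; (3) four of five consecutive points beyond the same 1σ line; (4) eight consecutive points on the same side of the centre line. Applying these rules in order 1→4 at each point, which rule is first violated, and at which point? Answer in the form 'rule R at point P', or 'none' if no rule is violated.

Zone of each point (C = within 1σ̂, B = 1σ̂–2σ̂, A = 2σ̂–3σ̂, * = beyond 3σ̂; sign = side of CL): 1:-C, 2:-C, 3:+C, 4:+B, 5:-B, 6:-C, 7:-C, 8:+B, 9:+C, 10:+B, 11:-B
No rule fires across all 11 points.

none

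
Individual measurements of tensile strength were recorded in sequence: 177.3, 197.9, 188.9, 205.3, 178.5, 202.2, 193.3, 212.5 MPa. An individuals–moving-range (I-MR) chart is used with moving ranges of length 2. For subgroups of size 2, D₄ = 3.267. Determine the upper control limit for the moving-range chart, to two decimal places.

Moving ranges: 20.6, 9.0, 16.4, 26.8, 23.7, 8.9, 19.2; M̄R̄ = 124.6000 / 7 = 17.8000
UCL_MR = D₄·M̄R̄ = 3.267 × 17.8000 = 58.1526

58.15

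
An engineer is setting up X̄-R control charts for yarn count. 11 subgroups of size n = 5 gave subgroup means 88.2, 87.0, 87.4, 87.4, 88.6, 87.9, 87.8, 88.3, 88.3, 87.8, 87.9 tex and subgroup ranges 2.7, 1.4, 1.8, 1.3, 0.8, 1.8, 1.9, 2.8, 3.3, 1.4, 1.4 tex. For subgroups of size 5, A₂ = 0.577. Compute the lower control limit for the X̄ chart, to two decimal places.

86.79

X̄̄ = (88.2 + 87.0 + 87.4 + 87.4 + 88.6 + 87.9 + 87.8 + 88.3 + 88.3 + 87.8 + 87.9) / 11 = 966.6000 / 11 = 87.8727
R̄ = (2.7 + 1.4 + 1.8 + 1.3 + 0.8 + 1.8 + 1.9 + 2.8 + 3.3 + 1.4 + 1.4) / 11 = 20.6000 / 11 = 1.8727
LCL = X̄̄ − A₂·R̄ = 87.8727 − 0.577 × 1.8727 = 86.7922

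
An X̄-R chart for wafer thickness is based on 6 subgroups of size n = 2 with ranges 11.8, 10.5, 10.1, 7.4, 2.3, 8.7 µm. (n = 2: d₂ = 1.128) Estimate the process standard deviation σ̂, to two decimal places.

R̄ = (11.8 + 10.5 + 10.1 + 7.4 + 2.3 + 8.7) / 6 = 8.4667
σ̂ = R̄ / d₂ = 8.4667 / 1.128 = 7.5059

7.51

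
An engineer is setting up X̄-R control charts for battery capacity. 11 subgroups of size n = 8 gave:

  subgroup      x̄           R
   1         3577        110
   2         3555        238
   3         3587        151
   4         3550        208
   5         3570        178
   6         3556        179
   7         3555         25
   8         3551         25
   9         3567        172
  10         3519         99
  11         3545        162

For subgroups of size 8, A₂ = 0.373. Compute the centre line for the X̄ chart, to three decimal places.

X̄̄ = (3577 + 3555 + 3587 + 3550 + 3570 + 3556 + 3555 + 3551 + 3567 + 3519 + 3545) / 11 = 39132.0000 / 11 = 3557.4545
CL = X̄̄ = 3557.4545

3557.455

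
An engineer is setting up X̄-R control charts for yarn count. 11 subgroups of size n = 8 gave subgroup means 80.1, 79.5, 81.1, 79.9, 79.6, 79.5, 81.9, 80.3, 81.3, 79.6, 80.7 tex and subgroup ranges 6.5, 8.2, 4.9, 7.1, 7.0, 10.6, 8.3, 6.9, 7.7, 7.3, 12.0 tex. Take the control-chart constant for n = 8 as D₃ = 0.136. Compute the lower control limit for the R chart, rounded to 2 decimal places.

R̄ = (6.5 + 8.2 + 4.9 + 7.1 + 7.0 + 10.6 + 8.3 + 6.9 + 7.7 + 7.3 + 12.0) / 11 = 86.5000 / 11 = 7.8636
LCL_R = D₃·R̄ = 0.136 × 7.8636 = 1.0695

1.07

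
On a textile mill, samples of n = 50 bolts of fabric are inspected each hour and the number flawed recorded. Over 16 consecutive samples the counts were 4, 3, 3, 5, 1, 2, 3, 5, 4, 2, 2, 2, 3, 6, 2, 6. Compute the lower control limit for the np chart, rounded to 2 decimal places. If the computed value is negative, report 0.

p̄ = Σdᵢ / (k·n) = 53 / (16 × 50) = 0.06625
LCL = np̄ − 3·√(np̄(1−p̄)) = 3.3125 − 3 × 1.7587 = -1.9636 → 0 (negative, so LCL = 0)

0.00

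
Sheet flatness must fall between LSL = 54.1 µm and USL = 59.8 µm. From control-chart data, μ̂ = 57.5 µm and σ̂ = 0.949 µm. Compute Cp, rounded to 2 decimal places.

Cp = (USL − LSL) / (6σ̂) = (59.8 − 54.1) / (6 × 0.949) = 5.7000 / 5.6940 = 1.0011

1.00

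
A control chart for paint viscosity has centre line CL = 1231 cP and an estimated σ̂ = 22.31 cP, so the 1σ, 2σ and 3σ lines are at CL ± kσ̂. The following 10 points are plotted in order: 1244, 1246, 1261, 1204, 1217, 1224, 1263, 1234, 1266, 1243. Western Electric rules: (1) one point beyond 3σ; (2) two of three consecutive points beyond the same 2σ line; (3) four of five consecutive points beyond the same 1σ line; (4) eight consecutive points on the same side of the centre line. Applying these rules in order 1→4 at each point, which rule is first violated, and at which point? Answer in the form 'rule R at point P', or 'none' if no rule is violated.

none

Zone of each point (C = within 1σ̂, B = 1σ̂–2σ̂, A = 2σ̂–3σ̂, * = beyond 3σ̂; sign = side of CL): 1:+C, 2:+C, 3:+B, 4:-B, 5:-C, 6:-C, 7:+B, 8:+C, 9:+B, 10:+C
No rule fires across all 10 points.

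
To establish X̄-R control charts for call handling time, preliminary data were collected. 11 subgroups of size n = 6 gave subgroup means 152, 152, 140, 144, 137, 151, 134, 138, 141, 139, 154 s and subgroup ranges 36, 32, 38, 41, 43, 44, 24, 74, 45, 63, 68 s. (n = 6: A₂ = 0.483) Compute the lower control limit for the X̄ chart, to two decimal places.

X̄̄ = (152 + 152 + 140 + 144 + 137 + 151 + 134 + 138 + 141 + 139 + 154) / 11 = 1582.0000 / 11 = 143.8182
R̄ = (36 + 32 + 38 + 41 + 43 + 44 + 24 + 74 + 45 + 63 + 68) / 11 = 508.0000 / 11 = 46.1818
LCL = X̄̄ − A₂·R̄ = 143.8182 − 0.483 × 46.1818 = 121.5124

121.51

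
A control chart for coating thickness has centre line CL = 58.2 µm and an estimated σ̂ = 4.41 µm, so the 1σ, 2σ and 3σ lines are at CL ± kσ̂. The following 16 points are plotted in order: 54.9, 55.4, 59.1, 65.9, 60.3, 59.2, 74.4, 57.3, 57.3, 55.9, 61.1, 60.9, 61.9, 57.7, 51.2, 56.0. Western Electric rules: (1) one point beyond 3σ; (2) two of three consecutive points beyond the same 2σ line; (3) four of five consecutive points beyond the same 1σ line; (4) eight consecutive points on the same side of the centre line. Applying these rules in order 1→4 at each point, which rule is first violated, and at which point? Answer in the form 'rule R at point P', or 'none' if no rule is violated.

rule 1 at point 7

Zone of each point (C = within 1σ̂, B = 1σ̂–2σ̂, A = 2σ̂–3σ̂, * = beyond 3σ̂; sign = side of CL): 1:-C, 2:-C, 3:+C, 4:+B, 5:+C, 6:+C, 7:+*, 8:-C, 9:-C, 10:-C, 11:+C, 12:+C, 13:+C, 14:-C, 15:-B, 16:-C
Rule 1 (one point beyond the 3σ limits) is satisfied at point 7.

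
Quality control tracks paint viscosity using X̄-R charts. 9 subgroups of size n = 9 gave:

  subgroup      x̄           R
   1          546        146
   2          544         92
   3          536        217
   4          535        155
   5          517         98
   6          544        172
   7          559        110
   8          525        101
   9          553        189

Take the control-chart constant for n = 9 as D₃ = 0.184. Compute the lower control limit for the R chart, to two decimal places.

26.17

R̄ = (146 + 92 + 217 + 155 + 98 + 172 + 110 + 101 + 189) / 9 = 1280.0000 / 9 = 142.2222
LCL_R = D₃·R̄ = 0.184 × 142.2222 = 26.1689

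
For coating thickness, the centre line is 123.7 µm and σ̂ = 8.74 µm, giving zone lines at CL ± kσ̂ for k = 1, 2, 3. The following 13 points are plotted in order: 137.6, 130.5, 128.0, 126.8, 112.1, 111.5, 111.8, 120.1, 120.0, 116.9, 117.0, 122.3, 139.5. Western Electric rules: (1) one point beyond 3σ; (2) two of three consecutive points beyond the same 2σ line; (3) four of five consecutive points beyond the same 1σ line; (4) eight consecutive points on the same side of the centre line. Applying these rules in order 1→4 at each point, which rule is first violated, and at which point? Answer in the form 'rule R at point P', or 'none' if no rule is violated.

rule 4 at point 12

Zone of each point (C = within 1σ̂, B = 1σ̂–2σ̂, A = 2σ̂–3σ̂, * = beyond 3σ̂; sign = side of CL): 1:+B, 2:+C, 3:+C, 4:+C, 5:-B, 6:-B, 7:-B, 8:-C, 9:-C, 10:-C, 11:-C, 12:-C, 13:+B
Rule 4 (eight consecutive points on the same side of the centre line) is satisfied at point 12.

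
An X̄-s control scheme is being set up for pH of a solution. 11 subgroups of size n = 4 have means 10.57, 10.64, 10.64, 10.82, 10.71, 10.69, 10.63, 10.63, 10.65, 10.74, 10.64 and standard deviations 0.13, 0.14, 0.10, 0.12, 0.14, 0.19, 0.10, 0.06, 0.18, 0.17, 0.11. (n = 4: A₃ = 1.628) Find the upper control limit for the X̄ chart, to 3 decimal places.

10.882

X̄̄ = (10.57 + 10.64 + 10.64 + 10.82 + 10.71 + 10.69 + 10.63 + 10.63 + 10.65 + 10.74 + 10.64) / 11 = 10.6691
s̄ = (0.13 + 0.14 + 0.10 + 0.12 + 0.14 + 0.19 + 0.10 + 0.06 + 0.18 + 0.17 + 0.11) / 11 = 0.1309
UCL = X̄̄ + A₃·s̄ = 10.6691 + 1.628 × 0.1309 = 10.8822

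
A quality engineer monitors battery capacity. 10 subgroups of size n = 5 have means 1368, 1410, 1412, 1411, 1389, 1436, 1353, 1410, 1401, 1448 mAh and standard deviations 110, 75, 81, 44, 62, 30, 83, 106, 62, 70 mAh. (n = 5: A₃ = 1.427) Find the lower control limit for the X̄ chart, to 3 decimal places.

X̄̄ = (1368 + 1410 + 1412 + 1411 + 1389 + 1436 + 1353 + 1410 + 1401 + 1448) / 10 = 1403.8000
s̄ = (110 + 75 + 81 + 44 + 62 + 30 + 83 + 106 + 62 + 70) / 10 = 72.3000
LCL = X̄̄ − A₃·s̄ = 1403.8000 − 1.427 × 72.3000 = 1300.6279

1300.628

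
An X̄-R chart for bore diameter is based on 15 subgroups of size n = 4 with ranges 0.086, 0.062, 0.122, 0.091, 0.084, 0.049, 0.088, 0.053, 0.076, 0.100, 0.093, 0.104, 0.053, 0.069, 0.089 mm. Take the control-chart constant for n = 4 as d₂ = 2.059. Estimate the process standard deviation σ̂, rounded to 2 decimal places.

R̄ = (0.086 + 0.062 + 0.122 + 0.091 + 0.084 + 0.049 + 0.088 + 0.053 + 0.076 + 0.100 + 0.093 + 0.104 + 0.053 + 0.069 + 0.089) / 15 = 0.0813
σ̂ = R̄ / d₂ = 0.0813 / 2.059 = 0.0395

0.04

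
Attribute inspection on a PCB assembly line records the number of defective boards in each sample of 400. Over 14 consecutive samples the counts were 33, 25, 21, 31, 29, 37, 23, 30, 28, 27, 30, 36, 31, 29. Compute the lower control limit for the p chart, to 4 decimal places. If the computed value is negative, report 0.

0.0341

p̄ = Σdᵢ / (k·n) = 410 / (14 × 400) = 0.07321
LCL = p̄ − 3·√(p̄(1−p̄)/n) = 0.07321 − 3 × 0.01302 = 0.03414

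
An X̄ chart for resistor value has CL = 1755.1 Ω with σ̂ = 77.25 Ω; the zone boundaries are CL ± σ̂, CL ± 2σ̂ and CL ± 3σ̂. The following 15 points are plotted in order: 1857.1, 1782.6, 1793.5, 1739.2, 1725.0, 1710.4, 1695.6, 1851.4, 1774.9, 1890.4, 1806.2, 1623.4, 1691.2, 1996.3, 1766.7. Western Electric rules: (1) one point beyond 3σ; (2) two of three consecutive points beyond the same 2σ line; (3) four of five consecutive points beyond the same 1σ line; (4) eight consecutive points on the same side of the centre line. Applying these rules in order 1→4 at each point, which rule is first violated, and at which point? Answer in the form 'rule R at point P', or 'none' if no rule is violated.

rule 1 at point 14

Zone of each point (C = within 1σ̂, B = 1σ̂–2σ̂, A = 2σ̂–3σ̂, * = beyond 3σ̂; sign = side of CL): 1:+B, 2:+C, 3:+C, 4:-C, 5:-C, 6:-C, 7:-C, 8:+B, 9:+C, 10:+B, 11:+C, 12:-B, 13:-C, 14:+*, 15:+C
Rule 1 (one point beyond the 3σ limits) is satisfied at point 14.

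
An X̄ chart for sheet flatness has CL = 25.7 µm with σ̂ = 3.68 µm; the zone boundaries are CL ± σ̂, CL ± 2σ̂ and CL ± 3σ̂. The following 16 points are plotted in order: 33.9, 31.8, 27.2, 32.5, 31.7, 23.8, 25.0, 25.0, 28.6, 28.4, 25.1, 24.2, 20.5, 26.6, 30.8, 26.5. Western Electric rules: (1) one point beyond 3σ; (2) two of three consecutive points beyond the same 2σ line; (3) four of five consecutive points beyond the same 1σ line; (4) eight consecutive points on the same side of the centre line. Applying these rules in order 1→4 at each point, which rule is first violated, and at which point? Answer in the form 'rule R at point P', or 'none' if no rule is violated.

rule 3 at point 5

Zone of each point (C = within 1σ̂, B = 1σ̂–2σ̂, A = 2σ̂–3σ̂, * = beyond 3σ̂; sign = side of CL): 1:+A, 2:+B, 3:+C, 4:+B, 5:+B, 6:-C, 7:-C, 8:-C, 9:+C, 10:+C, 11:-C, 12:-C, 13:-B, 14:+C, 15:+B, 16:+C
Rule 3 (four of five consecutive points beyond the same 1σ limit) is satisfied at point 5.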